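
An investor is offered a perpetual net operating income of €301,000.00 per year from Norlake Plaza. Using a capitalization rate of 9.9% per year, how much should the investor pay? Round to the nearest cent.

Level perpetuity: PV = C / r = €301,000.00 / 0.099 = €3,040,404.04

€3040404.04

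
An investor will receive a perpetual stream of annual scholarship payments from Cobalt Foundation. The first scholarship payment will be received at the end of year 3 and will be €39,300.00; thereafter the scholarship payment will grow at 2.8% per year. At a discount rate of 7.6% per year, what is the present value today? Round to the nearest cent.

€707174.79

Value at end of year 2: C₁ / (r − g) = €39,300.00 / (0.076 − 0.028) = €818,750.0000
Discount to today: PV = €818,750.0000 / (1 + 0.076)^2 = €818,750.0000 / 1.157776 = €707,174.79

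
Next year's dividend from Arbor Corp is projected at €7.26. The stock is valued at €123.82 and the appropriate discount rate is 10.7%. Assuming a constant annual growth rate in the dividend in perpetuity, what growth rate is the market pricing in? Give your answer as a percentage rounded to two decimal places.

P = D₁/(r−g) ⇒ g = r − D₁/P = 0.107 − €7.26/€123.82 = 0.048366

4.84%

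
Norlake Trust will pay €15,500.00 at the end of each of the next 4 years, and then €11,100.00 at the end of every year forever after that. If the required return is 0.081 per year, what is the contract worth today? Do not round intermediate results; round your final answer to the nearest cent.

€151578.02

PV of 4-year annuity: €15,500.00 × [1 − (1+0.081)^−4] / 0.081 = 51223.90055
Perpetuity value at year 4: €11,100.00 / 0.081 = 137037.03704
PV of perpetuity: 137037.03704 / (1+0.081)^4 = 100354.11471
Total PV = 51223.90055 + 100354.11471 = 151578.01526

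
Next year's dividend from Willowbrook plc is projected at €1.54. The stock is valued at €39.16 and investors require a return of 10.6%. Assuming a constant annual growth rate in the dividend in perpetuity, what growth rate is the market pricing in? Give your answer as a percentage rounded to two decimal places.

6.67%

P = D₁/(r−g) ⇒ g = r − D₁/P = 0.106 − €1.54/€39.16 = 0.066674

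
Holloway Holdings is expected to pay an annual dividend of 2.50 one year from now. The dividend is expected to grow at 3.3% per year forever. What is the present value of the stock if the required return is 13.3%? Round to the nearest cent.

Growing perpetuity: P = D₁ / (r − g) = 2.5000 / (0.133 − 0.033) = 25.00

25.00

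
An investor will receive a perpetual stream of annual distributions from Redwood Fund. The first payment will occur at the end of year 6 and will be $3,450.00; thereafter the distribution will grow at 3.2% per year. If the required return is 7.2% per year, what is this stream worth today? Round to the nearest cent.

Value at end of year 5: C₁ / (r − g) = $3,450.00 / (0.072 − 0.032) = $86,250.0000
Discount to today: PV = $86,250.0000 / (1 + 0.072)^5 = $86,250.0000 / 1.415709 = $60,923.55

$60923.55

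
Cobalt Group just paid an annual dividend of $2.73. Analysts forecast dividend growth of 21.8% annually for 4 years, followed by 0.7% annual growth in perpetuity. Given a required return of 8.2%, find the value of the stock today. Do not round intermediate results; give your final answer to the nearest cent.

$73.67

D_1 = 3.32514
D_2 = 4.05002
D_3 = 4.93292
D_4 = 6.00830
Terminal value at year 4: TV = D_4×(1+g_2)/(r−g_2) = 6.05036/0.075 = 80.67148
P_0 = D_1/(1+r)^1 + D_2/(1+r)^2 + D_3/(1+r)^3 + D_4/(1+r)^4 + TV/(1+r)^4
    = 3.07314 + 3.45942 + 3.89424 + 4.38372 + 58.85874 = 73.66926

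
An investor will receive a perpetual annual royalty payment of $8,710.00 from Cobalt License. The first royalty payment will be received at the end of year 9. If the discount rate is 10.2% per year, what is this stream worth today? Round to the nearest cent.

$39261.35

Value at end of year 8: C / r = $8,710.00 / 0.102 = $85,392.1569
Discount to today: PV = $85,392.1569 / (1 + 0.102)^8 = $85,392.1569 / 2.174967 = $39,261.35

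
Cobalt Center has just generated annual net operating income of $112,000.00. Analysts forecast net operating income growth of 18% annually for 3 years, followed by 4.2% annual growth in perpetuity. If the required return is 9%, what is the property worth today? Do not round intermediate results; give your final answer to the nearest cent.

D_1 = 132160.00000
D_2 = 155948.80000
D_3 = 184019.58400
Terminal value at year 3: TV = D_3×(1+g_2)/(r−g_2) = 191748.40653/0.048 = 3994758.46933
P_0 = D_1/(1+r)^1 + D_2/(1+r)^2 + D_3/(1+r)^3 + TV/(1+r)^3
    = 121247.70642 + 131258.98493 + 142096.88277 + 3084686.49685 = 3479290.07098

$3479290.07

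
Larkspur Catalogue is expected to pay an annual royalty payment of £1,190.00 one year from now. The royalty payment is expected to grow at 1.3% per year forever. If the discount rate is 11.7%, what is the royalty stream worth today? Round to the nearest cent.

£11442.31

Growing perpetuity: P = D₁ / (r − g) = £1,190.0000 / (0.117 − 0.013) = £11,442.31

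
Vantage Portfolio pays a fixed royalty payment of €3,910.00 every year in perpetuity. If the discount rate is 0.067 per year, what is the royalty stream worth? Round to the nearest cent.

€58358.21

Level perpetuity: PV = C / r = €3,910.00 / 0.067 = €58,358.21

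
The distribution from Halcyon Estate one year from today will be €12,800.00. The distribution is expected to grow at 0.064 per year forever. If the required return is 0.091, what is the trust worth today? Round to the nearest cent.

Growing perpetuity: P = D₁ / (r − g) = €12,800.0000 / (0.091 − 0.064) = €474,074.07

€474074.07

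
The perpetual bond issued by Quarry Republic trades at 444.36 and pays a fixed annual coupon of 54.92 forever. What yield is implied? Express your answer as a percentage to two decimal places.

12.36%

P = C/r ⇒ r = C/P = 54.92/444.36 = 0.123593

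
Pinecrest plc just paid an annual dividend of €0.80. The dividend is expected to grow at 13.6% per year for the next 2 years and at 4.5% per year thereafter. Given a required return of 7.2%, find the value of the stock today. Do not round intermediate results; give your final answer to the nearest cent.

D_1 = 0.90880
D_2 = 1.03240
Terminal value at year 2: TV = D_2×(1+g_2)/(r−g_2) = 1.07885/0.027 = 39.95758
P_0 = D_1/(1+r)^1 + D_2/(1+r)^2 + TV/(1+r)^2
    = 0.84776 + 0.89837 + 34.77039 = 36.51653

€36.52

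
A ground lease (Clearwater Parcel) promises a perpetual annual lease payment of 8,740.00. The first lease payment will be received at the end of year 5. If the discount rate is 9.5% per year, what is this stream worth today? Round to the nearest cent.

63992.84

Value at end of year 4: C / r = 8,740.00 / 0.095 = 92,000.0000
Discount to today: PV = 92,000.0000 / (1 + 0.095)^4 = 92,000.0000 / 1.437661 = 63,992.84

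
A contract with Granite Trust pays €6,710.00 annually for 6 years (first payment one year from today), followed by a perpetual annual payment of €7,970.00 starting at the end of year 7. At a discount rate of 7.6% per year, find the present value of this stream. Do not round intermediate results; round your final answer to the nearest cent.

€98972.23

PV of 6-year annuity: €6,710.00 × [1 − (1+0.076)^−6] / 0.076 = 31399.55672
Perpetuity value at year 6: €7,970.00 / 0.076 = 104868.42105
PV of perpetuity: 104868.42105 / (1+0.076)^6 = 67572.67336
Total PV = 31399.55672 + 67572.67336 = 98972.23007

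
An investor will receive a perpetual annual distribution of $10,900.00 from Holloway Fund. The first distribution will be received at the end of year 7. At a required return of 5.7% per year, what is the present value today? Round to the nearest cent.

$137120.29

Value at end of year 6: C / r = $10,900.00 / 0.057 = $191,228.0702
Discount to today: PV = $191,228.0702 / (1 + 0.057)^6 = $191,228.0702 / 1.394601 = $137,120.29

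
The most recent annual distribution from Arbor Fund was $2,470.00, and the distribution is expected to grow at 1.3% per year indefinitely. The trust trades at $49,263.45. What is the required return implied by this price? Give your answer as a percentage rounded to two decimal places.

6.38%

D₁ = $2,470.00 × 1.013 = $2,502.1100
P = D₁/(r − g) ⇒ r = D₁/P + g = $2,502.1100/$49,263.45 + 0.013 = 0.050790 + 0.013 = 0.063790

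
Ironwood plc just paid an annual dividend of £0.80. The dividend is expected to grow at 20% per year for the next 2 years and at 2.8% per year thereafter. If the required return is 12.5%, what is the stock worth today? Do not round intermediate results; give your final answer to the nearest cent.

£11.41

D_1 = 0.96000
D_2 = 1.15200
Terminal value at year 2: TV = D_2×(1+g_2)/(r−g_2) = 1.18426/0.097 = 12.20882
P_0 = D_1/(1+r)^1 + D_2/(1+r)^2 + TV/(1+r)^2
    = 0.85333 + 0.91022 + 9.64648 = 11.41003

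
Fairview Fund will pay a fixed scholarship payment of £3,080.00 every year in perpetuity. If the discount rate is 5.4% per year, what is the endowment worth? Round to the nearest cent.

Level perpetuity: PV = C / r = £3,080.00 / 0.054 = £57,037.04

£57037.04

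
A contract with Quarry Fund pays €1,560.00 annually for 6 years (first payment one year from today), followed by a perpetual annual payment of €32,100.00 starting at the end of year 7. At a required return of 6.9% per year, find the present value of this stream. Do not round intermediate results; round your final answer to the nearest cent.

€319196.79

PV of 6-year annuity: €1,560.00 × [1 − (1+0.069)^−6] / 0.069 = 7458.81274
Perpetuity value at year 6: €32,100.00 / 0.069 = 465217.39130
PV of perpetuity: 465217.39130 / (1+0.069)^6 = 311737.97532
Total PV = 7458.81274 + 311737.97532 = 319196.78806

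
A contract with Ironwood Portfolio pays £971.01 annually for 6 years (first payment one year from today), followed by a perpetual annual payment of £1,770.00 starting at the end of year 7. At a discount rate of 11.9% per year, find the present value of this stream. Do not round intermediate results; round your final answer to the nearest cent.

£11579.65

PV of 6-year annuity: £971.01 × [1 − (1+0.119)^−6] / 0.119 = 4003.54997
Perpetuity value at year 6: £1,770.00 / 0.119 = 14873.94958
PV of perpetuity: 14873.94958 / (1+0.119)^6 = 7576.10152
Total PV = 4003.54997 + 7576.10152 = 11579.65149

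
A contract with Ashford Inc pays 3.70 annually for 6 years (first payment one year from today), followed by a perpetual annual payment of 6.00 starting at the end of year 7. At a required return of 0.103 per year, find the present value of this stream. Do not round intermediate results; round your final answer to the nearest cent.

PV of 6-year annuity: 3.70 × [1 − (1+0.103)^−6] / 0.103 = 15.97378
Perpetuity value at year 6: 6.00 / 0.103 = 58.25243
PV of perpetuity: 58.25243 / (1+0.103)^6 = 32.34901
Total PV = 15.97378 + 32.34901 = 48.32278

48.32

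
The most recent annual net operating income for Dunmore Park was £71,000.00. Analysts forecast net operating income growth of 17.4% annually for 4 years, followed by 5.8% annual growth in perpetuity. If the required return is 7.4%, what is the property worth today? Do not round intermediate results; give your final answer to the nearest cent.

D_1 = 83354.00000
D_2 = 97857.59600
D_3 = 114884.81770
D_4 = 134874.77598
Terminal value at year 4: TV = D_4×(1+g_2)/(r−g_2) = 142697.51299/0.016 = 8918594.56197
P_0 = D_1/(1+r)^1 + D_2/(1+r)^2 + D_3/(1+r)^3 + D_4/(1+r)^4 + TV/(1+r)^4
    = 77610.80074 + 84837.13229 + 92736.30661 + 101370.97203 + 6703155.52574 = 7059710.73742

£7059710.74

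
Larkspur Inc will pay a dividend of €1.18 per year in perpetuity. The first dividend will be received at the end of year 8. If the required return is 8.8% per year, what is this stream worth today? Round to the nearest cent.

€7.43

Value at end of year 7: C / r = €1.18 / 0.088 = €13.4091
Discount to today: PV = €13.4091 / (1 + 0.088)^7 = €13.4091 / 1.804689 = €7.43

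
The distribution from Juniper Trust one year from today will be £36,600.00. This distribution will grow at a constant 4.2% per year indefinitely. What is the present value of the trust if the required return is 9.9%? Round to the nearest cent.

£642105.26

Growing perpetuity: P = D₁ / (r − g) = £36,600.0000 / (0.099 − 0.042) = £642,105.26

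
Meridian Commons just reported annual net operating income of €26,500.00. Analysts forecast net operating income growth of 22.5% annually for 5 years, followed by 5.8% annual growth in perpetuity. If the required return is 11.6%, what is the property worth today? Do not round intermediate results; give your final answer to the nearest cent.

€947070.45

D_1 = 32462.50000
D_2 = 39766.56250
D_3 = 48714.03906
D_4 = 59674.69785
D_5 = 73101.50487
Terminal value at year 5: TV = D_5×(1+g_2)/(r−g_2) = 77341.39215/0.058 = 1333472.27846
P_0 = D_1/(1+r)^1 + D_2/(1+r)^2 + D_3/(1+r)^3 + D_4/(1+r)^4 + D_5/(1+r)^5 + TV/(1+r)^5
    = 29088.26165 + 31929.31946 + 35047.86410 + 38470.99779 + 42228.46979 + 770305.53516 = 947070.44795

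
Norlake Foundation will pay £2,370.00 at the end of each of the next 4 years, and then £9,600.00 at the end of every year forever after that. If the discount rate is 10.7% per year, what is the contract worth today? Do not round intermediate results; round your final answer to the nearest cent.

PV of 4-year annuity: £2,370.00 × [1 − (1+0.107)^−4] / 0.107 = 7400.14184
Perpetuity value at year 4: £9,600.00 / 0.107 = 89719.62617
PV of perpetuity: 89719.62617 / (1+0.107)^4 = 59744.36807
Total PV = 7400.14184 + 59744.36807 = 67144.50991

£67144.51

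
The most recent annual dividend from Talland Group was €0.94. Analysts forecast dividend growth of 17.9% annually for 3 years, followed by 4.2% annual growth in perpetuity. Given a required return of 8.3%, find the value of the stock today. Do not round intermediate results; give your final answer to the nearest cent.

D_1 = 1.10826
D_2 = 1.30664
D_3 = 1.54053
Terminal value at year 3: TV = D_3×(1+g_2)/(r−g_2) = 1.60523/0.041 = 39.15193
P_0 = D_1/(1+r)^1 + D_2/(1+r)^2 + D_3/(1+r)^3 + TV/(1+r)^3
    = 1.02332 + 1.11403 + 1.21279 + 30.82249 = 34.17264

€34.17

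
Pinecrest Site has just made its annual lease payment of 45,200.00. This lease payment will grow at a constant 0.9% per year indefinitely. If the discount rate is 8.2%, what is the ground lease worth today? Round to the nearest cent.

D₁ = D₀ × (1 + g) = 45,200.00 × 1.009 = 45,606.8000
Growing perpetuity: P = D₁ / (r − g) = 45,606.8000 / (0.082 − 0.009) = 624,750.68

624750.68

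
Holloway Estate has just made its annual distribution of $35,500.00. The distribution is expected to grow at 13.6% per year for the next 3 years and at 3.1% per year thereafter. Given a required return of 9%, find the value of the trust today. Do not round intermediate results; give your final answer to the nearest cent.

$817992.55

D_1 = 40328.00000
D_2 = 45812.60800
D_3 = 52043.12269
Terminal value at year 3: TV = D_3×(1+g_2)/(r−g_2) = 53656.45949/0.059 = 909431.51680
P_0 = D_1/(1+r)^1 + D_2/(1+r)^2 + D_3/(1+r)^3 + TV/(1+r)^3
    = 36998.16514 + 38559.55559 + 40186.83959 + 702247.99352 = 817992.55384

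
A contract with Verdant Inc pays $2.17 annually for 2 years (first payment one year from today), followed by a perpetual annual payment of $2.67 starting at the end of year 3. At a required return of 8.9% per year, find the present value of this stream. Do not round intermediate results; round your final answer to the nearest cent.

$29.12

PV of 2-year annuity: $2.17 × [1 − (1+0.089)^−2] / 0.089 = 3.82246
Perpetuity value at year 2: $2.67 / 0.089 = 30.00000
PV of perpetuity: 30.00000 / (1+0.089)^2 = 25.29679
Total PV = 3.82246 + 25.29679 = 29.11925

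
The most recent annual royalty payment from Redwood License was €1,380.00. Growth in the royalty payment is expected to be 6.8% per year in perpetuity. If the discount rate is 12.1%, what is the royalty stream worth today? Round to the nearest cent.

€27808.30

D₁ = D₀ × (1 + g) = €1,380.00 × 1.068 = €1,473.8400
Growing perpetuity: P = D₁ / (r − g) = €1,473.8400 / (0.121 − 0.068) = €27,808.30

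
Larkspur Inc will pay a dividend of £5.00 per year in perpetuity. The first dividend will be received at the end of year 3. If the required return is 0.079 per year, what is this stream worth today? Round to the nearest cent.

Value at end of year 2: C / r = £5.00 / 0.079 = £63.2911
Discount to today: PV = £63.2911 / (1 + 0.079)^2 = £63.2911 / 1.164241 = £54.36

£54.36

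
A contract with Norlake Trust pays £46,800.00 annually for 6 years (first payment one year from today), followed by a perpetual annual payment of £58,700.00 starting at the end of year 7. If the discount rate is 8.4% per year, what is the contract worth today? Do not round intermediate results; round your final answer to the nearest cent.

PV of 6-year annuity: £46,800.00 × [1 − (1+0.084)^−6] / 0.084 = 213750.30318
Perpetuity value at year 6: £58,700.00 / 0.084 = 698809.52381
PV of perpetuity: 698809.52381 / (1+0.084)^6 = 430708.18200
Total PV = 213750.30318 + 430708.18200 = 644458.48518

£644458.49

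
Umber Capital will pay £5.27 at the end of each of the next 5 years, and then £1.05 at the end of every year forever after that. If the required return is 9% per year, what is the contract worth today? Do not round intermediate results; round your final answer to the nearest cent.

PV of 5-year annuity: £5.27 × [1 − (1+0.09)^−5] / 0.09 = 20.49846
Perpetuity value at year 5: £1.05 / 0.09 = 11.66667
PV of perpetuity: 11.66667 / (1+0.09)^5 = 7.58253
Total PV = 20.49846 + 7.58253 = 28.08099

£28.08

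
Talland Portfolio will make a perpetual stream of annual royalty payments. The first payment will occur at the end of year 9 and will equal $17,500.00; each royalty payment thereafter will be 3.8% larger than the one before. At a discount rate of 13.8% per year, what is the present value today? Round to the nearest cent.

Value at end of year 8: C₁ / (r − g) = $17,500.00 / (0.138 − 0.038) = $175,000.0000
Discount to today: PV = $175,000.0000 / (1 + 0.138)^8 = $175,000.0000 / 2.812795 = $62,215.69

$62215.69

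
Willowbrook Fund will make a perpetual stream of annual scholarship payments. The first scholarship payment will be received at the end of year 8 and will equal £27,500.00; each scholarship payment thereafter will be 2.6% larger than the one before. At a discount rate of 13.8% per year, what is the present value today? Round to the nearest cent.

Value at end of year 7: C₁ / (r − g) = £27,500.00 / (0.138 − 0.026) = £245,535.7143
Discount to today: PV = £245,535.7143 / (1 + 0.138)^7 = £245,535.7143 / 2.471700 = £99,338.78

£99338.78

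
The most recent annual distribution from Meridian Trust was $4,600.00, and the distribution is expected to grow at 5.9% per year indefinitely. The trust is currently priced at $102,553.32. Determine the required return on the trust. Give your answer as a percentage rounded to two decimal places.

D₁ = $4,600.00 × 1.059 = $4,871.4000
P = D₁/(r − g) ⇒ r = D₁/P + g = $4,871.4000/$102,553.32 + 0.059 = 0.047501 + 0.059 = 0.106501

10.65%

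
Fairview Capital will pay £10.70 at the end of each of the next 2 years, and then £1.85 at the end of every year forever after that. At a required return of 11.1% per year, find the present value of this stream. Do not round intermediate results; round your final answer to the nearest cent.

PV of 2-year annuity: £10.70 × [1 − (1+0.111)^−2] / 0.111 = 18.29970
Perpetuity value at year 2: £1.85 / 0.111 = 16.66667
PV of perpetuity: 16.66667 / (1+0.111)^2 = 13.50270
Total PV = 18.29970 + 13.50270 = 31.80240

£31.80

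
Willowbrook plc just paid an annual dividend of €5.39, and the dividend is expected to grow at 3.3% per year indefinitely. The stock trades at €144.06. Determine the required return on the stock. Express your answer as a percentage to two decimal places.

D₁ = €5.39 × 1.033 = €5.5679
P = D₁/(r − g) ⇒ r = D₁/P + g = €5.5679/€144.06 + 0.033 = 0.038650 + 0.033 = 0.071650

7.16%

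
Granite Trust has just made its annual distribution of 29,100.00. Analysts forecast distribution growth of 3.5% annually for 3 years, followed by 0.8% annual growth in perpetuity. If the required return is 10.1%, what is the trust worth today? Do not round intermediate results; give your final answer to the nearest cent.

339262.64

D_1 = 30118.50000
D_2 = 31172.64750
D_3 = 32263.69016
Terminal value at year 3: TV = D_3×(1+g_2)/(r−g_2) = 32521.79968/0.093 = 349696.77079
P_0 = D_1/(1+r)^1 + D_2/(1+r)^2 + D_3/(1+r)^3 + TV/(1+r)^3
    = 27355.58583 + 25715.74145 + 24174.19836 + 262017.11776 = 339262.64340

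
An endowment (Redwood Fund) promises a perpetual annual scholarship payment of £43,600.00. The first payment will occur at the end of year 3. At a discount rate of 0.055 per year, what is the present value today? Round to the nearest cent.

£712227.73

Value at end of year 2: C / r = £43,600.00 / 0.055 = £792,727.2727
Discount to today: PV = £792,727.2727 / (1 + 0.055)^2 = £792,727.2727 / 1.113025 = £712,227.73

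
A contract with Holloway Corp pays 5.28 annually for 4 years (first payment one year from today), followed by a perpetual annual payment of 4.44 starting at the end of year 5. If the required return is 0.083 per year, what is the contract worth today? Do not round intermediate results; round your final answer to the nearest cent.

56.26

PV of 4-year annuity: 5.28 × [1 − (1+0.083)^−4] / 0.083 = 17.37188
Perpetuity value at year 4: 4.44 / 0.083 = 53.49398
PV of perpetuity: 53.49398 / (1+0.083)^4 = 38.88580
Total PV = 17.37188 + 38.88580 = 56.25768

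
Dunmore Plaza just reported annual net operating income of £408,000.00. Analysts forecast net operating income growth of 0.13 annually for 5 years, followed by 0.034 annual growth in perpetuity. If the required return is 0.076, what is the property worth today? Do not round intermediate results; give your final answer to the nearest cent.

D_1 = 461040.00000
D_2 = 520975.20000
D_3 = 588701.97600
D_4 = 665233.23288
D_5 = 751713.55315
Terminal value at year 5: TV = D_5×(1+g_2)/(r−g_2) = 777271.81396/0.042 = 18506471.76099
P_0 = D_1/(1+r)^1 + D_2/(1+r)^2 + D_3/(1+r)^3 + D_4/(1+r)^4 + D_5/(1+r)^5 + TV/(1+r)^5
    = 428475.83643 + 449979.27060 + 472561.87340 + 496277.80385 + 521183.93899 + 12831052.21224 = 15199530.93551

£15199530.94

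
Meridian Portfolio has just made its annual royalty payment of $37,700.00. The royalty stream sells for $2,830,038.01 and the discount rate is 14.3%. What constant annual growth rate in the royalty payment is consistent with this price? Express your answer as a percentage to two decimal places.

P = D₀(1+g)/(r−g) ⇒ P(r−g) = D₀(1+g) ⇒ g(P+D₀) = P·r − D₀
g = (P·r − D₀)/(P + D₀) = ($2,830,038.01×0.143 − $37,700.00) / ($2,830,038.01 + $37,700.00) = 0.127974

12.80%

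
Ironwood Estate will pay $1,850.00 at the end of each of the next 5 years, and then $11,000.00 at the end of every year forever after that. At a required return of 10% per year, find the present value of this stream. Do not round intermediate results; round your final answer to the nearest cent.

PV of 5-year annuity: $1,850.00 × [1 − (1+0.1)^−5] / 0.1 = 7012.95552
Perpetuity value at year 5: $11,000.00 / 0.1 = 110000.00000
PV of perpetuity: 110000.00000 / (1+0.1)^5 = 68301.34554
Total PV = 7012.95552 + 68301.34554 = 75314.30106

$75314.30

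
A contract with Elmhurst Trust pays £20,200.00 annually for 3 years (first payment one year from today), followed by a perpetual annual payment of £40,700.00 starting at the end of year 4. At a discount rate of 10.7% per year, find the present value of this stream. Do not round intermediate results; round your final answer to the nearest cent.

PV of 3-year annuity: £20,200.00 × [1 − (1+0.107)^−3] / 0.107 = 49621.74338
Perpetuity value at year 3: £40,700.00 / 0.107 = 380373.83178
PV of perpetuity: 380373.83178 / (1+0.107)^3 = 280393.38842
Total PV = 49621.74338 + 280393.38842 = 330015.13181

£330015.13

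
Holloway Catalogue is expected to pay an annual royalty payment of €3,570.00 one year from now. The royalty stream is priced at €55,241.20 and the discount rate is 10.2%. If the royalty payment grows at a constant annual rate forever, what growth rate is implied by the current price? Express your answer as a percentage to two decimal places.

P = D₁/(r−g) ⇒ g = r − D₁/P = 0.102 − €3,570.00/€55,241.20 = 0.037374

3.74%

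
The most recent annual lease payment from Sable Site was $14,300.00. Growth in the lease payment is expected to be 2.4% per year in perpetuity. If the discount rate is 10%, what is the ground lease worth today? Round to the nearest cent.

D₁ = D₀ × (1 + g) = $14,300.00 × 1.024 = $14,643.2000
Growing perpetuity: P = D₁ / (r − g) = $14,643.2000 / (0.1 − 0.024) = $192,673.68

$192673.68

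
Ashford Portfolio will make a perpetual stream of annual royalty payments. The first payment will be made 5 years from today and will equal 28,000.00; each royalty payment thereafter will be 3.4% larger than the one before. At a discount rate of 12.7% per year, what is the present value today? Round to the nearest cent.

186629.12

Value at end of year 4: C₁ / (r − g) = 28,000.00 / (0.127 − 0.034) = 301,075.2688
Discount to today: PV = 301,075.2688 / (1 + 0.127)^4 = 301,075.2688 / 1.613228 = 186,629.12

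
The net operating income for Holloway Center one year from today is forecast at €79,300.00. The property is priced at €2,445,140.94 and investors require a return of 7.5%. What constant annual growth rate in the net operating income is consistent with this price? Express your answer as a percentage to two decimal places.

4.26%

P = D₁/(r−g) ⇒ g = r − D₁/P = 0.075 − €79,300.00/€2,445,140.94 = 0.042568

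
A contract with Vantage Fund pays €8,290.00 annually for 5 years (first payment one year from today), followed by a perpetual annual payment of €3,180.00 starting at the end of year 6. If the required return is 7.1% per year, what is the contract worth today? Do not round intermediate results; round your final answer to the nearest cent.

€65684.76

PV of 5-year annuity: €8,290.00 × [1 − (1+0.071)^−5] / 0.071 = 33899.81953
Perpetuity value at year 5: €3,180.00 / 0.071 = 44788.73239
PV of perpetuity: 44788.73239 / (1+0.071)^5 = 31784.94155
Total PV = 33899.81953 + 31784.94155 = 65684.76108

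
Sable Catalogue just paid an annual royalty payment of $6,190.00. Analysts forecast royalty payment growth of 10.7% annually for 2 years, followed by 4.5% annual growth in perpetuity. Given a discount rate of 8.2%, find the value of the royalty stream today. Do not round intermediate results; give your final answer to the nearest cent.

$195810.20

D_1 = 6852.33000
D_2 = 7585.52931
Terminal value at year 2: TV = D_2×(1+g_2)/(r−g_2) = 7926.87813/0.037 = 214239.94943
P_0 = D_1/(1+r)^1 + D_2/(1+r)^2 + TV/(1+r)^2
    = 6333.02218 + 6479.34894 + 182997.82821 = 195810.19933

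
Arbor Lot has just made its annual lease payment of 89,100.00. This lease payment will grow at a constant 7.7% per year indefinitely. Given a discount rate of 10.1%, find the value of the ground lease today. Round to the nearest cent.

3998362.50

D₁ = D₀ × (1 + g) = 89,100.00 × 1.077 = 95,960.7000
Growing perpetuity: P = D₁ / (r − g) = 95,960.7000 / (0.101 − 0.077) = 3,998,362.50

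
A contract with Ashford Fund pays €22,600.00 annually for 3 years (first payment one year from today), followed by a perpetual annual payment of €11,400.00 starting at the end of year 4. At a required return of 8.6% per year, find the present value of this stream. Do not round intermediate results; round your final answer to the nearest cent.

PV of 3-year annuity: €22,600.00 × [1 − (1+0.086)^−3] / 0.086 = 57617.55430
Perpetuity value at year 3: €11,400.00 / 0.086 = 132558.13953
PV of perpetuity: 132558.13953 / (1+0.086)^3 = 103494.41745
Total PV = 57617.55430 + 103494.41745 = 161111.97176

€161111.97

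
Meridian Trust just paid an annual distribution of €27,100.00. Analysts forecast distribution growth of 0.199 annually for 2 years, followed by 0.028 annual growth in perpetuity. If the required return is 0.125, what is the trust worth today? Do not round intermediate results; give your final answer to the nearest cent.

€385895.06

D_1 = 32492.90000
D_2 = 38958.98710
Terminal value at year 2: TV = D_2×(1+g_2)/(r−g_2) = 40049.83874/0.097 = 412884.93545
P_0 = D_1/(1+r)^1 + D_2/(1+r)^2 + TV/(1+r)^2
    = 28882.57778 + 30782.40956 + 326230.07246 = 385895.05979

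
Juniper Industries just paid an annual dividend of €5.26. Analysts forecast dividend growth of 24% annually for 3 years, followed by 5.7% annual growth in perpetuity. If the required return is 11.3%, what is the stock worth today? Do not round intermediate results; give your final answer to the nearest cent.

D_1 = 6.52240
D_2 = 8.08778
D_3 = 10.02884
Terminal value at year 3: TV = D_3×(1+g_2)/(r−g_2) = 10.60049/0.056 = 189.29440
P_0 = D_1/(1+r)^1 + D_2/(1+r)^2 + D_3/(1+r)^3 + TV/(1+r)^3
    = 5.86020 + 6.52888 + 7.27387 + 137.29422 = 156.95717

€156.96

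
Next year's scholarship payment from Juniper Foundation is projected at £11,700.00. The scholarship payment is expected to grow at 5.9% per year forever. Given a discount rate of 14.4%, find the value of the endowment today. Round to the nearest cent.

Growing perpetuity: P = D₁ / (r − g) = £11,700.0000 / (0.144 − 0.059) = £137,647.06

£137647.06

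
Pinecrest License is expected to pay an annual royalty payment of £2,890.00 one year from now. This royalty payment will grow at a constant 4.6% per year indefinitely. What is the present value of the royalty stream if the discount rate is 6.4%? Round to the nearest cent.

£160555.56

Growing perpetuity: P = D₁ / (r − g) = £2,890.0000 / (0.064 − 0.046) = £160,555.56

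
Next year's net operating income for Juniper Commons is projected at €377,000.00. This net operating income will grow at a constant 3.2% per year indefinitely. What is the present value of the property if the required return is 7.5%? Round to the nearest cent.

Growing perpetuity: P = D₁ / (r − g) = €377,000.0000 / (0.075 − 0.032) = €8,767,441.86

€8767441.86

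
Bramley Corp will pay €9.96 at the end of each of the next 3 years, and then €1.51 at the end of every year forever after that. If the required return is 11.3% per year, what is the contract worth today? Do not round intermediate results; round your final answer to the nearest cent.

PV of 3-year annuity: €9.96 × [1 − (1+0.113)^−3] / 0.113 = 24.21296
Perpetuity value at year 3: €1.51 / 0.113 = 13.36283
PV of perpetuity: 13.36283 / (1+0.113)^3 = 9.69199
Total PV = 24.21296 + 9.69199 = 33.90495

€33.90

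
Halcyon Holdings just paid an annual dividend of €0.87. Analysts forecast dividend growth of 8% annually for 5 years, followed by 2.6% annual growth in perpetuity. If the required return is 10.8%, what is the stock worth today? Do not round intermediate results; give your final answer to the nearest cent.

D_1 = 0.93960
D_2 = 1.01477
D_3 = 1.09595
D_4 = 1.18363
D_5 = 1.27832
Terminal value at year 5: TV = D_5×(1+g_2)/(r−g_2) = 1.31155/0.082 = 15.99453
P_0 = D_1/(1+r)^1 + D_2/(1+r)^2 + D_3/(1+r)^3 + D_4/(1+r)^4 + D_5/(1+r)^5 + TV/(1+r)^5
    = 0.84801 + 0.82658 + 0.80570 + 0.78534 + 0.76549 + 9.57795 = 13.60907

€13.61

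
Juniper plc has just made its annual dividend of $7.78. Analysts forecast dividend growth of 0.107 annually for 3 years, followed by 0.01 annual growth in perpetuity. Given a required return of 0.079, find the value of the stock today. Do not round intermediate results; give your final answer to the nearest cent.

D_1 = 8.61246
D_2 = 9.53399
D_3 = 10.55413
Terminal value at year 3: TV = D_3×(1+g_2)/(r−g_2) = 10.65967/0.069 = 154.48800
P_0 = D_1/(1+r)^1 + D_2/(1+r)^2 + D_3/(1+r)^3 + TV/(1+r)^3
    = 7.98189 + 8.18902 + 8.40153 + 122.97884 = 147.55128

$147.55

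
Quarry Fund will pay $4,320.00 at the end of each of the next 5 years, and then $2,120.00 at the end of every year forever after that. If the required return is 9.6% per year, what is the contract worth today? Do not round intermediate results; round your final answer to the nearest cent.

$30508.99

PV of 5-year annuity: $4,320.00 × [1 − (1+0.096)^−5] / 0.096 = 16544.92445
Perpetuity value at year 5: $2,120.00 / 0.096 = 22083.33333
PV of perpetuity: 22083.33333 / (1+0.096)^5 = 13964.06485
Total PV = 16544.92445 + 13964.06485 = 30508.98930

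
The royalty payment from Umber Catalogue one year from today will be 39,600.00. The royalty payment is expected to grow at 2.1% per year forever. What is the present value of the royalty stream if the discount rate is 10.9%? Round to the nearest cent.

Growing perpetuity: P = D₁ / (r − g) = 39,600.0000 / (0.109 − 0.021) = 450,000.00

450000.00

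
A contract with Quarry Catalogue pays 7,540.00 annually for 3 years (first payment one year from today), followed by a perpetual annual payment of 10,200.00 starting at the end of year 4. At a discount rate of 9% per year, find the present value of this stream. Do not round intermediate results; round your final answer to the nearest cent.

PV of 3-year annuity: 7,540.00 × [1 − (1+0.09)^−3] / 0.09 = 19085.96178
Perpetuity value at year 3: 10,200.00 / 0.09 = 113333.33333
PV of perpetuity: 113333.33333 / (1+0.09)^3 = 87514.12774
Total PV = 19085.96178 + 87514.12774 = 106600.08952

106600.09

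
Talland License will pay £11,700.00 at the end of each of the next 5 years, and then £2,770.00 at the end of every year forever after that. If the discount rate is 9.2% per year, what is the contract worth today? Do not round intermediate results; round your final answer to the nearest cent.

PV of 5-year annuity: £11,700.00 × [1 − (1+0.092)^−5] / 0.092 = 45273.73563
Perpetuity value at year 5: £2,770.00 / 0.092 = 30108.69565
PV of perpetuity: 30108.69565 / (1+0.092)^5 = 19390.04200
Total PV = 45273.73563 + 19390.04200 = 64663.77763

£64663.78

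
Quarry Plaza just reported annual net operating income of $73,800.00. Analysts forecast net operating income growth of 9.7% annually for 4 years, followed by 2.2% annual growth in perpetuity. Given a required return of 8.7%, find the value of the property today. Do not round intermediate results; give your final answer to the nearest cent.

$1505707.66

D_1 = 80958.60000
D_2 = 88811.58420
D_3 = 97426.30787
D_4 = 106876.65973
Terminal value at year 4: TV = D_4×(1+g_2)/(r−g_2) = 109227.94624/0.065 = 1680429.94222
P_0 = D_1/(1+r)^1 + D_2/(1+r)^2 + D_3/(1+r)^3 + D_4/(1+r)^4 + TV/(1+r)^4
    = 74478.93284 + 75164.11162 + 75855.59379 + 76553.43733 + 1203655.58393 = 1505707.65951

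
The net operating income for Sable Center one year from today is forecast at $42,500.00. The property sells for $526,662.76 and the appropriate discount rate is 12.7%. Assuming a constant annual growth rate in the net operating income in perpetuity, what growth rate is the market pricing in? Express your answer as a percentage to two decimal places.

4.63%

P = D₁/(r−g) ⇒ g = r − D₁/P = 0.127 − $42,500.00/$526,662.76 = 0.046303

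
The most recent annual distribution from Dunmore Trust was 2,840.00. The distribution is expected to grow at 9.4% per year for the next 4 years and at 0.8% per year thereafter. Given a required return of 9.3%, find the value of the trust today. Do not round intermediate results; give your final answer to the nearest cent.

45188.49

D_1 = 3106.96000
D_2 = 3399.01424
D_3 = 3718.52158
D_4 = 4068.06261
Terminal value at year 4: TV = D_4×(1+g_2)/(r−g_2) = 4100.60711/0.085 = 48242.43656
P_0 = D_1/(1+r)^1 + D_2/(1+r)^2 + D_3/(1+r)^3 + D_4/(1+r)^4 + TV/(1+r)^4
    = 2842.59835 + 2845.19908 + 2847.80219 + 2850.40768 + 33802.48172 = 45188.48904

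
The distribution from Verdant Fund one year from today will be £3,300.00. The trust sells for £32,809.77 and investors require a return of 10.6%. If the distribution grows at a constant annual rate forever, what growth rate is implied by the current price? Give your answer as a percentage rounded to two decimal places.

0.54%

P = D₁/(r−g) ⇒ g = r − D₁/P = 0.106 − £3,300.00/£32,809.77 = 0.005420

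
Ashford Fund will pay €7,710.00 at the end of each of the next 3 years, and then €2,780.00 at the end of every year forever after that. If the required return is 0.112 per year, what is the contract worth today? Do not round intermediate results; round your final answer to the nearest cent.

PV of 3-year annuity: €7,710.00 × [1 − (1+0.112)^−3] / 0.112 = 18775.69519
Perpetuity value at year 3: €2,780.00 / 0.112 = 24821.42857
PV of perpetuity: 24821.42857 / (1+0.112)^3 = 18051.46325
Total PV = 18775.69519 + 18051.46325 = 36827.15844

€36827.16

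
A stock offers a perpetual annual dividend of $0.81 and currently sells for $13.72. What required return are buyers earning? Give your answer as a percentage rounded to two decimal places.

P = C/r ⇒ r = C/P = $0.81/$13.72 = 0.059038

5.90%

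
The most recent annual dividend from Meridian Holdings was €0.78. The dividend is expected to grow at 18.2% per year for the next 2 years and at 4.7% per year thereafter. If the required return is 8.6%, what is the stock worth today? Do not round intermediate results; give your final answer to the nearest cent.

D_1 = 0.92196
D_2 = 1.08976
Terminal value at year 2: TV = D_2×(1+g_2)/(r−g_2) = 1.14098/0.039 = 29.25578
P_0 = D_1/(1+r)^1 + D_2/(1+r)^2 + TV/(1+r)^2
    = 0.84895 + 0.92400 + 24.80573 = 26.57867

€26.58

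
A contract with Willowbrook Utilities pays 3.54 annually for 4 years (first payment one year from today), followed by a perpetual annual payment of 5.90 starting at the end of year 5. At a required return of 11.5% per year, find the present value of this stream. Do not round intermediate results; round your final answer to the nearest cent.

PV of 4-year annuity: 3.54 × [1 − (1+0.115)^−4] / 0.115 = 10.86643
Perpetuity value at year 4: 5.90 / 0.115 = 51.30435
PV of perpetuity: 51.30435 / (1+0.115)^4 = 33.19363
Total PV = 10.86643 + 33.19363 = 44.06006

44.06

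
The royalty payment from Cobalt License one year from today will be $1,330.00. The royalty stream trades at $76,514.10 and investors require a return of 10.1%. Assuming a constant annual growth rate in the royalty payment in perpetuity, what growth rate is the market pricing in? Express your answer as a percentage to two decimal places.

P = D₁/(r−g) ⇒ g = r − D₁/P = 0.101 − $1,330.00/$76,514.10 = 0.083618

8.36%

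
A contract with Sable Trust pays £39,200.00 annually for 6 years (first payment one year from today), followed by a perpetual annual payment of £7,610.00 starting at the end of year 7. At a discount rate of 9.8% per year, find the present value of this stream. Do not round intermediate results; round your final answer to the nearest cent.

£216045.88

PV of 6-year annuity: £39,200.00 × [1 − (1+0.098)^−6] / 0.098 = 171731.51805
Perpetuity value at year 6: £7,610.00 / 0.098 = 77653.06122
PV of perpetuity: 77653.06122 / (1+0.098)^6 = 44314.36601
Total PV = 171731.51805 + 44314.36601 = 216045.88406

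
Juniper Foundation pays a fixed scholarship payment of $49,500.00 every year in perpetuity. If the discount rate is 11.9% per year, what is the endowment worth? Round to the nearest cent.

Level perpetuity: PV = C / r = $49,500.00 / 0.119 = $415,966.39

$415966.39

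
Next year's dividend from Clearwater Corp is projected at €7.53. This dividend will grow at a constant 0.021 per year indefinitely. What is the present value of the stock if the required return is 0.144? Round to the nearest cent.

€61.22

Growing perpetuity: P = D₁ / (r − g) = €7.5300 / (0.144 − 0.021) = €61.22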